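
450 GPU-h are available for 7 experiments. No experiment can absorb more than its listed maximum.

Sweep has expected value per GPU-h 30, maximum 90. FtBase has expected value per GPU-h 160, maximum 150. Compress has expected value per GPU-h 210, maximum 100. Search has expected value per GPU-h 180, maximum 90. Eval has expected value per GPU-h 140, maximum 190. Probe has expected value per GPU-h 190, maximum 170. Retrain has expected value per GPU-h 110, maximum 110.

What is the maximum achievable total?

Highest expected value per GPU-h first: Compress 210 > Probe 190 > Search 180 > FtBase 160 > Eval 140 > Retrain 110 > Sweep 30.
Give Compress 100 to hit its cap of 100 ; 350 left.
Probe: +170 to 170 (cap) ; 180 left.
Give Search 90 to hit its cap of 90 ; 90 left.
FtBase: +90 (room for 150) → 90. Pool exhausted.
Total = 160×90 + 210×100 + 180×90 + 190×170 = 83900.

83900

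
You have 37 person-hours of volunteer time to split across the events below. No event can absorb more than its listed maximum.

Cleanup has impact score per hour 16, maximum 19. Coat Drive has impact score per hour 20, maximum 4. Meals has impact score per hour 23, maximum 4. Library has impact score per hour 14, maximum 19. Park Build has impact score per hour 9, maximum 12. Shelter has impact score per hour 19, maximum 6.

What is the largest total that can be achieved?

646

Highest impact score per hour first: Meals 23 > Coat Drive 20 > Shelter 19 > Cleanup 16 > Library 14 > Park Build 9.
Give Meals 4 to hit its cap of 4 — 33 left.
Coat Drive: +4 to 4 (cap) — 29 left.
Shelter takes 6 to reach its cap of 6 — 23 left.
Cleanup takes 19 to reach its cap of 19 — 4 left.
Only 4 left; Library takes them to reach 4.
Total = 16×19 + 20×4 + 23×4 + 14×4 + 19×6 = 646.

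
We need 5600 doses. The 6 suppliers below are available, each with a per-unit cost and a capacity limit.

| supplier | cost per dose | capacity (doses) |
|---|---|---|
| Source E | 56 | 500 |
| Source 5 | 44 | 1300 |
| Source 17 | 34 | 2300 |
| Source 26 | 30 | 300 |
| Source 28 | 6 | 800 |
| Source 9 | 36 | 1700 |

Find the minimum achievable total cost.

175200

Cheapest first:
Take 800 from Source 28 at 6 — need 4800 more.
Source 26 (30): use full 300 — 4500 doses to go.
Source 17 at 34: take all 2300 doses — 2200 still needed.
Take 1700 from Source 9 at 36 — need 500 more.
Source 5 (44): take the remaining 500 — done.
Source E: unused.
Cost = 800×6 + 300×30 + 2300×34 + 1700×36 + 500×44 = 175200.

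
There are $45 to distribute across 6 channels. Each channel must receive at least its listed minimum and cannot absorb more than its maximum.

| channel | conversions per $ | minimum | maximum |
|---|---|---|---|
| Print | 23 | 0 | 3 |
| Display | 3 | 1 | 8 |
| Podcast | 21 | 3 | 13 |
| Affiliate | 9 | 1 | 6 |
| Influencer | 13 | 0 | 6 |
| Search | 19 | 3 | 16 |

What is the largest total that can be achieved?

781

Meeting every minimum uses 0+1+3+1+0+3 = 8 $, leaving 37.
Order the channels by conversions per $: Print 23 > Podcast 21 > Search 19 > Influencer 13 > Affiliate 9 > Display 3.
Give Print 3 more to hit its cap of 3 → 34 left.
Podcast: +10 to 13 (cap) → 24 left.
Search: +13 to 16 (cap) → 11 left.
Influencer takes 6 more to reach its cap of 6 → 5 left.
Affiliate takes 5 more to reach its cap of 6 → 0 left.
Total = 23×3 + 3×1 + 21×13 + 9×6 + 13×6 + 19×16 = 781.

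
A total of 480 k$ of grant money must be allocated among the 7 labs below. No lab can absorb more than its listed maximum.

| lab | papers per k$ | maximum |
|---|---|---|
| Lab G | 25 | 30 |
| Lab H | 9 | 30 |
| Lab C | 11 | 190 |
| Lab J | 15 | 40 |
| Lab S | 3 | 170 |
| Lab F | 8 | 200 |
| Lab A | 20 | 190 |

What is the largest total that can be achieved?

Highest papers per k$ first: Lab G 25 > Lab A 20 > Lab J 15 > Lab C 11 > Lab H 9 > Lab F 8 > Lab S 3.
Give Lab G 30 to hit its cap of 30 → 450 left.
Lab A: +190 to 190 (cap) → 260 left.
Lab J takes 40 to reach its cap of 40 → 220 left.
Give Lab C 190 to hit its cap of 190 → 30 left.
Lab H takes 30 to reach its cap of 30 → 0 left.
Total = 25×30 + 9×30 + 11×190 + 15×40 + 20×190 = 7510.

7510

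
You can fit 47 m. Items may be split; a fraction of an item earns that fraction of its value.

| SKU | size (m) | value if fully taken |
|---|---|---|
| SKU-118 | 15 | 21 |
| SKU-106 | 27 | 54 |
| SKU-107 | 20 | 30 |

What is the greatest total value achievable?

Sort by value density: SKU-106 54/27≈2, SKU-107 30/20≈1.5, SKU-118 21/15≈1.4.
Take all of SKU-106 (27 m, value 54) ; 20 m left.
Take all of SKU-107 (20 m, value 30) ; 0 m left.
Total value = 84.

84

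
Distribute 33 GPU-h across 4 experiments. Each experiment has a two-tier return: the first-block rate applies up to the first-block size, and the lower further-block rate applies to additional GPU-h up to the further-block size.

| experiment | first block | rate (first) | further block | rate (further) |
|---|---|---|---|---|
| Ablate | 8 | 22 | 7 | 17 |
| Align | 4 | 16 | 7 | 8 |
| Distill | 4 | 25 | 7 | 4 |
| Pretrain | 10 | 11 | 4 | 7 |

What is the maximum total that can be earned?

569

Order all 8 blocks by rate: Distill/tier1 25 > Ablate/tier1 22 > Ablate/tier2 17 > Align/tier1 16 > Pretrain/tier1 11 > Align/tier2 8 > Pretrain/tier2 7 > Distill/tier2 4.
Distill tier1 at 25: fill all 4 — 29 left.
Ablate tier1 at 22: fill all 8 — 21 left.
Ablate tier2 at 17: fill all 7 — 14 left.
Align/tier1 (16): +4 — 10 left.
Pretrain/tier1 (11): +10 — 0 left.
Total = 25×4 + 22×8 + 17×7 + 16×4 + 11×10 = 569.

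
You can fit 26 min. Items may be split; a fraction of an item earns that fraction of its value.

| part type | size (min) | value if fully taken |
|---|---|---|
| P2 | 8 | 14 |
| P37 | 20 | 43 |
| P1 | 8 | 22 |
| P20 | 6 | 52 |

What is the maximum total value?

99.8

Sort by value density: P20 52/6≈8.67, P1 22/8≈2.75, P37 43/20≈2.15, P2 14/8≈1.75.
Take all of P20 (6 min, value 52) ; 20 min left.
P1: take in full, 8 min for value 22 ; 12 left.
Only 12 min remain; take 12/20 of P37 for value 43×12/20 = 25.8.
Total value = 99.8.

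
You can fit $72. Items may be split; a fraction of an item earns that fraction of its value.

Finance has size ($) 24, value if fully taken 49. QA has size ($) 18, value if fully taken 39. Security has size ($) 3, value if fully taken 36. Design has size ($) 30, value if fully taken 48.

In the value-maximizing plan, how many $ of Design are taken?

27

Rank by value-to-size ratio: Security 36/3≈12, QA 39/18≈2.17, Finance 49/24≈2.04, Design 48/30≈1.6.
Security: take in full, 3 $ for value 36 — 69 left.
Take all of QA (18 $, value 39) — 51 $ left.
Finance: take in full, 24 $ for value 49 — 27 left.
27 $ left: a 27/30 share of Design gives 48×27/30 = 43.2.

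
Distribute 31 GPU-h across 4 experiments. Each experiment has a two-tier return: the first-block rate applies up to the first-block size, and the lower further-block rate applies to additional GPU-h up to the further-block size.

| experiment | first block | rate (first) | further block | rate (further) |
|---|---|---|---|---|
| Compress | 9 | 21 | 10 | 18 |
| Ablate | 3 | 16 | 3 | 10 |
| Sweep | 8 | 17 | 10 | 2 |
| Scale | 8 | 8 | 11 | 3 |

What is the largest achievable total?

Treat each block as its own option and order by rate: Compress/first 21 > Compress/second 18 > Sweep/first 17 > Ablate/first 16 > Ablate/second 10 > Scale/first 8 > Scale/second 3 > Sweep/second 2.
Fill Compress first block (9 at 21) ; 22 left.
Compress/second (18): +10 ; 12 left.
Sweep first at 17: fill all 8 ; 4 left.
Fill Ablate first block (3 at 16) ; 1 left.
1 remain; put them into Ablate second at 10.
Total = 21×9 + 18×10 + 17×8 + 16×3 + 10×1 = 563.

563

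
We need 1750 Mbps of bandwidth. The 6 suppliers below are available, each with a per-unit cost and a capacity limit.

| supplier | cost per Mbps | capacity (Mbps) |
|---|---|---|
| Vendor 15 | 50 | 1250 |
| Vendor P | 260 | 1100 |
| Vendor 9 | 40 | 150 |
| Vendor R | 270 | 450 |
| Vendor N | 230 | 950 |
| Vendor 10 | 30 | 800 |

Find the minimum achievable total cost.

70000

Cheapest first:
Vendor 10 (30): use full 800 — 950 Mbps to go.
Vendor 9 at 40: take all 150 Mbps — 800 still needed.
Vendor 15 (50): take the remaining 800 — done.
Vendor N, Vendor P, Vendor R: unused.
Cost = 800×30 + 150×40 + 800×50 = 70000.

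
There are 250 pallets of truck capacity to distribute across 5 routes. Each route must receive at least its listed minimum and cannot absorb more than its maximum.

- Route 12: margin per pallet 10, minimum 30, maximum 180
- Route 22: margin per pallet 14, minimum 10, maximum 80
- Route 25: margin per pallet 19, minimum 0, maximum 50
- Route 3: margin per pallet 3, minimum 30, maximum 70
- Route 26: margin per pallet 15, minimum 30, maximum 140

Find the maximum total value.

3430

Meeting every minimum uses 30+10+0+30+30 = 100 pallets, leaving 150.
Highest margin per pallet first: Route 25 19 > Route 26 15 > Route 22 14 > Route 12 10 > Route 3 3.
Route 25: +50 to 50 (cap) ; 100 left.
Only 100 left; Route 26 takes them to reach 130.
Total = 10×30 + 14×10 + 19×50 + 3×30 + 15×130 = 3430.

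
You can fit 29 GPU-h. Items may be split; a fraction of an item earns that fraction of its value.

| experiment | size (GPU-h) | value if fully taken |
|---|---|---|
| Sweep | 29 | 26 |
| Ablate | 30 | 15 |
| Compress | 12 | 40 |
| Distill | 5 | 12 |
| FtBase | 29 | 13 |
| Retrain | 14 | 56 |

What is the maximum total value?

Sort by value density: Retrain 56/14≈4, Compress 40/12≈3.33, Distill 12/5≈2.4, Sweep 26/29≈0.897, Ablate 15/30≈0.5, FtBase 13/29≈0.448.
Retrain: take in full, 14 GPU-h for value 56 → 15 left.
Compress: take in full, 12 GPU-h for value 40 → 3 left.
Only 3 GPU-h remain; take 3/5 of Distill for value 12×3/5 = 7.2.
Total value = 103.2.

103.2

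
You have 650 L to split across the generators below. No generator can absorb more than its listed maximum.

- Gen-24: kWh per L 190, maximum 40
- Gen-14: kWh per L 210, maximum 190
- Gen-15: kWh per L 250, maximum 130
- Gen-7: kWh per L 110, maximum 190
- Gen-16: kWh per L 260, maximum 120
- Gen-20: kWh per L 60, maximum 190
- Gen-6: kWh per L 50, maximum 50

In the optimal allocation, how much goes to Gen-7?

Order the generators by kWh per L: Gen-16 260 > Gen-15 250 > Gen-14 210 > Gen-24 190 > Gen-7 110 > Gen-20 60 > Gen-6 50.
Give Gen-16 120 to hit its cap of 120 ; 530 left.
Gen-15 takes 130 to reach its cap of 130 ; 400 left.
Gen-14: +190 to 190 (cap) ; 210 left.
Gen-24 takes 40 to reach its cap of 40 ; 170 left.
Gen-7 has room for 190 but only 170 remain, so it gets 170.

170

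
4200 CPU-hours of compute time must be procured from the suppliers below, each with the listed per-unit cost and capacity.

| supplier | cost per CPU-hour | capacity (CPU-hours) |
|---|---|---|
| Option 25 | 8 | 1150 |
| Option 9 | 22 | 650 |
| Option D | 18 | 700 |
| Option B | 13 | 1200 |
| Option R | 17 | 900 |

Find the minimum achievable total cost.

58200

Use suppliers in increasing cost order.
Take 1150 from Option 25 at 8 — need 3050 more.
Option B (13): use full 1200 — 1850 CPU-hours to go.
Option R at 17: take all 900 CPU-hours — 950 still needed.
Take 700 from Option D at 18 — need 250 more.
Option 9 at 22: take 250 of its 650 — requirement met.
Cost = 1150×8 + 1200×13 + 900×17 + 700×18 + 250×22 = 58200.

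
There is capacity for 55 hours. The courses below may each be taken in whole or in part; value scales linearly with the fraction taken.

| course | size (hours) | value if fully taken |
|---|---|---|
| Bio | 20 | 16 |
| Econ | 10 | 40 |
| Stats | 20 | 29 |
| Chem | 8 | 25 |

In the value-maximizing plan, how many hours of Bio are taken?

17

Sort by value density: Econ 40/10≈4, Chem 25/8≈3.12, Stats 29/20≈1.45, Bio 16/20≈0.8.
All 10 hours of Econ fit (value 40) → 45 remain.
Take all of Chem (8 hours, value 25) → 37 hours left.
Stats: take in full, 20 hours for value 29 → 17 left.
17 hours left: a 17/20 share of Bio gives 16×17/20 = 13.6.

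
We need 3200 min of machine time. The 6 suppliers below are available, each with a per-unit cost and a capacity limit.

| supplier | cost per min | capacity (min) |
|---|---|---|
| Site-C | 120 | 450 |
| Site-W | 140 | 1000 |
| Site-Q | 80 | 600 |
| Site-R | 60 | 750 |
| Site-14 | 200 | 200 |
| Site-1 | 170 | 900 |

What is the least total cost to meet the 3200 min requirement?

355000

Use suppliers in increasing cost order.
Site-R at 60: take all 750 min — 2450 still needed.
Site-Q at 80: take all 600 min — 1850 still needed.
Site-C at 120: take all 450 min — 1400 still needed.
Site-W at 140: take all 1000 min — 400 still needed.
Site-1 (170): take the remaining 400 — done.
Site-14: unused.
Cost = 750×60 + 600×80 + 450×120 + 1000×140 + 400×170 = 355000.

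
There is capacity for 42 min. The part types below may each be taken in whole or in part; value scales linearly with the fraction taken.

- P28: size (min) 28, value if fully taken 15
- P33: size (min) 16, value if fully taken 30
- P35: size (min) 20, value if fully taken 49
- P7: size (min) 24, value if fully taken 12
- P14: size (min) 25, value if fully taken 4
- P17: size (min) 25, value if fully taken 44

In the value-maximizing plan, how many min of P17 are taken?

Best value per unit of size first: P35 49/20≈2.45, P33 30/16≈1.88, P17 44/25≈1.76, P28 15/28≈0.536, P7 12/24≈0.5, P14 4/25≈0.16.
P35: take in full, 20 min for value 49 — 22 left.
Take all of P33 (16 min, value 30) — 6 min left.
Only 6 min remain; take 6/25 of P17 for value 44×6/25 = 10.56.

6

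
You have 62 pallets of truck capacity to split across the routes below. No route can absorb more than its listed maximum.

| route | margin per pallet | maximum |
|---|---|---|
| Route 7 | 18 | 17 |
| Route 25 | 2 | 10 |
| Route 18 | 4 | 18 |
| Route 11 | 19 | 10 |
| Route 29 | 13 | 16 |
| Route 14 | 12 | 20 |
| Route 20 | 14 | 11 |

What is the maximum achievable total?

Rank by margin per pallet: Route 11 19 > Route 7 18 > Route 20 14 > Route 29 13 > Route 14 12 > Route 18 4 > Route 25 2.
Route 11: +10 to 10 (cap) → 52 left.
Route 7 takes 17 to reach its cap of 17 → 35 left.
Route 20: +11 to 11 (cap) → 24 left.
Route 29: +16 to 16 (cap) → 8 left.
Only 8 left; Route 14 takes them to reach 8.
Total = 18×17 + 19×10 + 13×16 + 12×8 + 14×11 = 954.

954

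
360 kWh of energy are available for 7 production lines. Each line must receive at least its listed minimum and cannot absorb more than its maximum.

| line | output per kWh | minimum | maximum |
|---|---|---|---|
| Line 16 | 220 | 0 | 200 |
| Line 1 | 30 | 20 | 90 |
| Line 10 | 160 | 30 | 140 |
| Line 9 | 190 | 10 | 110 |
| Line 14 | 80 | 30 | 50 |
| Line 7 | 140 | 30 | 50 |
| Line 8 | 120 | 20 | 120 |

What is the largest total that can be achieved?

64100

Meeting every minimum uses 0+20+30+10+30+30+20 = 140 kWh, leaving 220.
Highest output per kWh first: Line 16 220 > Line 9 190 > Line 10 160 > Line 7 140 > Line 8 120 > Line 14 80 > Line 1 30.
Line 16 takes 200 more to reach its cap of 200 — 20 left.
Line 9 has room for 100 more but only 20 remain, so it gets 30.
Total = 220×200 + 30×20 + 160×30 + 190×30 + 80×30 + 140×30 + 120×20 = 64100.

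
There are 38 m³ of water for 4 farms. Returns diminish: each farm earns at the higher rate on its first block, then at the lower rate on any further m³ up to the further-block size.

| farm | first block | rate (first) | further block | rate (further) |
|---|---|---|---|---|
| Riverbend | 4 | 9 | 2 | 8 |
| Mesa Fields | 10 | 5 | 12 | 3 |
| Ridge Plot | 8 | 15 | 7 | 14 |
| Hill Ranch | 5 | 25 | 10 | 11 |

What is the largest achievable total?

515

Treat each block as its own option and order by rate: Hill Ranch/first 25 > Ridge Plot/first 15 > Ridge Plot/second 14 > Hill Ranch/second 11 > Riverbend/first 9 > Riverbend/second 8 > Mesa Fields/first 5 > Mesa Fields/second 3.
Hill Ranch/first (25): +5 → 33 left.
Fill Ridge Plot first block (8 at 15) → 25 left.
Fill Ridge Plot second block (7 at 14) → 18 left.
Fill Hill Ranch second block (10 at 11) → 8 left.
Riverbend first at 9: fill all 4 → 4 left.
Fill Riverbend second block (2 at 8) → 2 left.
Mesa Fields/first: +2 of 10 at 5; pool empty.
Total = 25×5 + 15×8 + 14×7 + 11×10 + 9×4 + 8×2 + 5×2 = 515.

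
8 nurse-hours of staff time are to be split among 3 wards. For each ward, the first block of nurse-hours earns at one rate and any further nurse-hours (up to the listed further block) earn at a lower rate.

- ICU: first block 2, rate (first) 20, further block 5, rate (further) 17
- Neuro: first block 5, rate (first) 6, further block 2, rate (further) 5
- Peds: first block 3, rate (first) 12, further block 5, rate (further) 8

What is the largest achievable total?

137

Rank every tier by rate: ICU/tier1 20 > ICU/tier2 17 > Peds/tier1 12 > Peds/tier2 8 > Neuro/tier1 6 > Neuro/tier2 5.
Fill ICU tier1 block (2 at 20) → 6 left.
ICU tier2 at 17: fill all 5 → 1 left.
1 remain; put them into Peds tier1 at 12.
Total = 20×2 + 17×5 + 12×1 = 137.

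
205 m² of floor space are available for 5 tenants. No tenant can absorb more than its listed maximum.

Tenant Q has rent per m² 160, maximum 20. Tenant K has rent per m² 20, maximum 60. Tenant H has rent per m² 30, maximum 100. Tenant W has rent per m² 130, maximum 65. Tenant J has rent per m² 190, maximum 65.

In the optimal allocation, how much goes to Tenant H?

55

Highest rent per m² first: Tenant J 190 > Tenant Q 160 > Tenant W 130 > Tenant H 30 > Tenant K 20.
Tenant J: +65 to 65 (cap) → 140 left.
Tenant Q takes 20 to reach its cap of 20 → 120 left.
Tenant W: +65 to 65 (cap) → 55 left.
Tenant H: +55 (room for 100) → 55. Pool exhausted.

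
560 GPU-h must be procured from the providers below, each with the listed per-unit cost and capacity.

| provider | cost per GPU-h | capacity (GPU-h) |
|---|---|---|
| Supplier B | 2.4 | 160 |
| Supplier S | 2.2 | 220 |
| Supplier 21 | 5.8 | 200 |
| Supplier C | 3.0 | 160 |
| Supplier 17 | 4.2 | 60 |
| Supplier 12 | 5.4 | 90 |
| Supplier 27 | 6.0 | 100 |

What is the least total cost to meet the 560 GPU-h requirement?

Fill from the cheapest provider first.
Supplier S at 2.2: take all 220 GPU-h → 340 still needed.
Take 160 from Supplier B at 2.4 → need 180 more.
Supplier C (3.0): use full 160 → 20 GPU-h to go.
Take 20 from Supplier 17 at 4.2 to finish.
Supplier 12, Supplier 21, Supplier 27: unused.
Cost = 220×2.2 + 160×2.4 + 160×3.0 + 20×4.2 = 1432.

1432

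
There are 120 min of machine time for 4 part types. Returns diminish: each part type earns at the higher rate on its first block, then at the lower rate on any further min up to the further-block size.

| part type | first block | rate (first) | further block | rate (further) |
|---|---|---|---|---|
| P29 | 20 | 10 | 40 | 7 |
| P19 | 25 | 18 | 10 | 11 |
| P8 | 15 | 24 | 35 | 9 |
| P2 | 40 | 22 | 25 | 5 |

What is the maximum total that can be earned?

2090

Rank every tier by rate: P8/tier1 24 > P2/tier1 22 > P19/tier1 18 > P19/tier2 11 > P29/tier1 10 > P8/tier2 9 > P29/tier2 7 > P2/tier2 5.
P8/tier1 (24): +15 ; 105 left.
P2/tier1 (22): +40 ; 65 left.
P19/tier1 (18): +25 ; 40 left.
P19/tier2 (11): +10 ; 30 left.
P29 tier1 at 10: fill all 20 ; 10 left.
P8 tier2 at 9: only 10 left, fill 10.
Total = 24×15 + 22×40 + 18×25 + 11×10 + 10×20 + 9×10 = 2090.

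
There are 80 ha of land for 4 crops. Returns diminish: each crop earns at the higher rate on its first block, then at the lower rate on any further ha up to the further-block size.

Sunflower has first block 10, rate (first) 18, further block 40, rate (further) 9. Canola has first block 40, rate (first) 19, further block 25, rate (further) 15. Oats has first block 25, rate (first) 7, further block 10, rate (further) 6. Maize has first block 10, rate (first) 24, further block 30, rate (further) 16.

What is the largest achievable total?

1500

Treat each block as its own option and order by rate: Maize/tier1 24 > Canola/tier1 19 > Sunflower/tier1 18 > Maize/tier2 16 > Canola/tier2 15 > Sunflower/tier2 9 > Oats/tier1 7 > Oats/tier2 6.
Maize tier1 at 24: fill all 10 → 70 left.
Fill Canola tier1 block (40 at 19) → 30 left.
Fill Sunflower tier1 block (10 at 18) → 20 left.
Maize/tier2: +20 of 30 at 16; pool empty.
Total = 24×10 + 19×40 + 18×10 + 16×20 = 1500.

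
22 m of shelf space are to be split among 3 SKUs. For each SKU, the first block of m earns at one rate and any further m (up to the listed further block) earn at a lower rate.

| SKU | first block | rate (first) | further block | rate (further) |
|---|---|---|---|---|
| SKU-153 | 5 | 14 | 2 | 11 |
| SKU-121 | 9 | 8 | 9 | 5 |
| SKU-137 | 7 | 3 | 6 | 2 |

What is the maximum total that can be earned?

Rank every tier by rate: SKU-153/tier1 14 > SKU-153/tier2 11 > SKU-121/tier1 8 > SKU-121/tier2 5 > SKU-137/tier1 3 > SKU-137/tier2 2.
SKU-153/tier1 (14): +5 ; 17 left.
SKU-153 tier2 at 11: fill all 2 ; 15 left.
SKU-121 tier1 at 8: fill all 9 ; 6 left.
SKU-121 tier2 at 5: only 6 left, fill 6.
Total = 14×5 + 11×2 + 8×9 + 5×6 = 194.

194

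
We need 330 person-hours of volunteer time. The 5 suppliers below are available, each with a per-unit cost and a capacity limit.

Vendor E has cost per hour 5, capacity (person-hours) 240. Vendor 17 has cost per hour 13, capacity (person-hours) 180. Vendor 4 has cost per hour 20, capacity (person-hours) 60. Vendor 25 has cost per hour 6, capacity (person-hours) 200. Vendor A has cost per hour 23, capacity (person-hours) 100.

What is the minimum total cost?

Use suppliers in increasing cost order.
Vendor E at 5: take all 240 person-hours ; 90 still needed.
Take 90 from Vendor 25 at 6 to finish.
Vendor 17, Vendor 4, Vendor A: unused.
Cost = 240×5 + 90×6 = 1740.

1740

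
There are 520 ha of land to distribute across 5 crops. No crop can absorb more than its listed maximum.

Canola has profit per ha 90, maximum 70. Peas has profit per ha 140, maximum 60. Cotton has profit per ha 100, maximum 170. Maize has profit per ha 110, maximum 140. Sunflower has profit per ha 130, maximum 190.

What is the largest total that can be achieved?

Order the crops by profit per ha: Peas 140 > Sunflower 130 > Maize 110 > Cotton 100 > Canola 90.
Peas: +60 to 60 (cap) → 460 left.
Give Sunflower 190 to hit its cap of 190 → 270 left.
Give Maize 140 to hit its cap of 140 → 130 left.
Cotton: +130 (room for 170) → 130. Pool exhausted.
Total = 140×60 + 100×130 + 110×140 + 130×190 = 61500.

61500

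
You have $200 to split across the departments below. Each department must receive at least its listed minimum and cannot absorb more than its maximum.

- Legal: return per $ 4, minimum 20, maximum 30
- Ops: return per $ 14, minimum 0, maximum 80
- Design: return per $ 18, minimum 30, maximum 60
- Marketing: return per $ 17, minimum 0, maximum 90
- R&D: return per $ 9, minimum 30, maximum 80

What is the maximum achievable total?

2960

Meeting every minimum uses 20+0+30+0+30 = 80 $, leaving 120.
Order the departments by return per $: Design 18 > Marketing 17 > Ops 14 > R&D 9 > Legal 4.
Design takes 30 more to reach its cap of 60 — 90 left.
Marketing takes 90 more to reach its cap of 90 — 0 left.
Total = 4×20 + 18×60 + 17×90 + 9×30 = 2960.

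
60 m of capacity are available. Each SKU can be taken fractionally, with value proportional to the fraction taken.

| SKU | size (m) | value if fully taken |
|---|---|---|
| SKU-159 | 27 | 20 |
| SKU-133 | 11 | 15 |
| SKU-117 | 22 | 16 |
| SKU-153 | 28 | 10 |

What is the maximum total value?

51

Rank by value-to-size ratio: SKU-133 15/11≈1.36, SKU-159 20/27≈0.741, SKU-117 16/22≈0.727, SKU-153 10/28≈0.357.
SKU-133: take in full, 11 m for value 15 — 49 left.
SKU-159: take in full, 27 m for value 20 — 22 left.
Take all of SKU-117 (22 m, value 16) — 0 m left.
Total value = 51.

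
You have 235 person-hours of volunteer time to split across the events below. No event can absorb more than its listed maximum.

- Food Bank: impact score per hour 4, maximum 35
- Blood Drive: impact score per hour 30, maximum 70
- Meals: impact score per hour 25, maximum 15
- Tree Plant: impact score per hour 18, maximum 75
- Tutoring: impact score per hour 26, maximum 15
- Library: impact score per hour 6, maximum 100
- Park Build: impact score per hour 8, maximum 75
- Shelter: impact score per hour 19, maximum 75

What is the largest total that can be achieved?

5370

Highest impact score per hour first: Blood Drive 30 > Tutoring 26 > Meals 25 > Shelter 19 > Tree Plant 18 > Park Build 8 > Library 6 > Food Bank 4.
Blood Drive takes 70 to reach its cap of 70 → 165 left.
Give Tutoring 15 to hit its cap of 15 → 150 left.
Meals: +15 to 15 (cap) → 135 left.
Shelter: +75 to 75 (cap) → 60 left.
Tree Plant has room for 75 but only 60 remain, so it gets 60.
Total = 30×70 + 25×15 + 18×60 + 26×15 + 19×75 = 5370.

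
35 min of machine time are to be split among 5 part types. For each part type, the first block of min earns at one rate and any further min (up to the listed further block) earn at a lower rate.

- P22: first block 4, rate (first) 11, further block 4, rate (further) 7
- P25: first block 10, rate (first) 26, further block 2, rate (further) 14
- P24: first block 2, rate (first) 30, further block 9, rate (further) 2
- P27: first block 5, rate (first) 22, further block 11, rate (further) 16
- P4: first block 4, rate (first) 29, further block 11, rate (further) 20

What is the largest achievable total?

Order all 10 blocks by rate: P24/tier1 30 > P4/tier1 29 > P25/tier1 26 > P27/tier1 22 > P4/tier2 20 > P27/tier2 16 > P25/tier2 14 > P22/tier1 11 > P22/tier2 7 > P24/tier2 2.
P24/tier1 (30): +2 — 33 left.
Fill P4 tier1 block (4 at 29) — 29 left.
P25/tier1 (26): +10 — 19 left.
P27 tier1 at 22: fill all 5 — 14 left.
P4 tier2 at 20: fill all 11 — 3 left.
P27 tier2 at 16: only 3 left, fill 3.
Total = 30×2 + 29×4 + 26×10 + 22×5 + 20×11 + 16×3 = 814.

814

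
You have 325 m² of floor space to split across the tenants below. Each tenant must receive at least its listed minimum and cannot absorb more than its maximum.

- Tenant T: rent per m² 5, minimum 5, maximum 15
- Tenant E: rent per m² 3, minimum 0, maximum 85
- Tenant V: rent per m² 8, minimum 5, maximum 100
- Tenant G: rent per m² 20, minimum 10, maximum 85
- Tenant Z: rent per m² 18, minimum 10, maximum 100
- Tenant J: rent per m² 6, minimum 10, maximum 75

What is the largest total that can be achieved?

4535

Meeting every minimum uses 5+0+5+10+10+10 = 40 m², leaving 285.
Order the tenants by rent per m²: Tenant G 20 > Tenant Z 18 > Tenant V 8 > Tenant J 6 > Tenant T 5 > Tenant E 3.
Give Tenant G 75 more to hit its cap of 85 → 210 left.
Tenant Z: +90 to 100 (cap) → 120 left.
Give Tenant V 95 more to hit its cap of 100 → 25 left.
Tenant J: +25 (room for 65) → 35. Pool exhausted.
Total = 5×5 + 8×100 + 20×85 + 18×100 + 6×35 = 4535.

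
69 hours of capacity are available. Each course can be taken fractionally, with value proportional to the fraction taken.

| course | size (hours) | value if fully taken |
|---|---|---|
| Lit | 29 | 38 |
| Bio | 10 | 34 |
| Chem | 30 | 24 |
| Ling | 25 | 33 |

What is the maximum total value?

109

Best value per unit of size first: Bio 34/10≈3.4, Ling 33/25≈1.32, Lit 38/29≈1.31, Chem 24/30≈0.8.
Take all of Bio (10 hours, value 34) — 59 hours left.
Take all of Ling (25 hours, value 33) — 34 hours left.
All 29 hours of Lit fit (value 38) — 5 remain.
Only 5 hours remain; take 5/30 of Chem for value 24×5/30 = 4.
Total value = 109.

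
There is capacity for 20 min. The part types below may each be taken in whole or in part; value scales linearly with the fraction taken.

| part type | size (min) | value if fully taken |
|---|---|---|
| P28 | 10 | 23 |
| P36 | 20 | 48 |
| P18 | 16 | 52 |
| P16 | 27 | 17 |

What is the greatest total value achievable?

Sort by value density: P18 52/16≈3.25, P36 48/20≈2.4, P28 23/10≈2.3, P16 17/27≈0.63.
Take all of P18 (16 min, value 52) → 4 min left.
4 min left: a 4/20 share of P36 gives 48×4/20 = 9.6.
Total value = 61.6.

61.6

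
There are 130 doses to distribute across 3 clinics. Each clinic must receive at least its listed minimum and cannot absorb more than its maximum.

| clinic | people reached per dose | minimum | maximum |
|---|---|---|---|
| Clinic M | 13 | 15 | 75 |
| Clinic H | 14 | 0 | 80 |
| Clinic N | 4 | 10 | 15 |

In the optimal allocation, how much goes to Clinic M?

Meeting every minimum uses 15+0+10 = 25 doses, leaving 105.
Highest people reached per dose first: Clinic H 14 > Clinic M 13 > Clinic N 4.
Give Clinic H 80 more to hit its cap of 80 → 25 left.
Only 25 left; Clinic M takes them to reach 40.

40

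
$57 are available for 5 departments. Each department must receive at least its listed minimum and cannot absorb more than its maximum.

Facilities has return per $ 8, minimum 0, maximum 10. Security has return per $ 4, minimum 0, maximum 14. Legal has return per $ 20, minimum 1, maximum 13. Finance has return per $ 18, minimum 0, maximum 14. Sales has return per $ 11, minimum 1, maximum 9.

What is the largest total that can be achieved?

Meeting every minimum uses 0+0+1+0+1 = 2 $, leaving 55.
Highest return per $ first: Legal 20 > Finance 18 > Sales 11 > Facilities 8 > Security 4.
Legal: +12 to 13 (cap) — 43 left.
Give Finance 14 more to hit its cap of 14 — 29 left.
Sales: +8 to 9 (cap) — 21 left.
Give Facilities 10 more to hit its cap of 10 — 11 left.
Only 11 left; Security takes them to reach 11.
Total = 8×10 + 4×11 + 20×13 + 18×14 + 11×9 = 735.

735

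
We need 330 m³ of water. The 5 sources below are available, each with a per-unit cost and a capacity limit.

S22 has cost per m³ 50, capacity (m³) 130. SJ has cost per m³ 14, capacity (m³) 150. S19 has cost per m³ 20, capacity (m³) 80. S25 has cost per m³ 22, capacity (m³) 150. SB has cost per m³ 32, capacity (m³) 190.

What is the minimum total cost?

5900

Cheapest first:
Take 150 from SJ at 14 ; need 180 more.
Take 80 from S19 at 20 ; need 100 more.
Take 100 from S25 at 22 to finish.
SB, S22: unused.
Cost = 150×14 + 80×20 + 100×22 = 5900.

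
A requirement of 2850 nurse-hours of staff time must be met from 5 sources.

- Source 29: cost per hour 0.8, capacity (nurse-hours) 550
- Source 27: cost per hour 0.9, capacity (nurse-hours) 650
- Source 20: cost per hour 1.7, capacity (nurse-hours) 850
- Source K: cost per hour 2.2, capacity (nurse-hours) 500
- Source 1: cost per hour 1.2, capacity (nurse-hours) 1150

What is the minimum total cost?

Cheapest first:
Source 29 at 0.8: take all 550 nurse-hours → 2300 still needed.
Source 27 at 0.9: take all 650 nurse-hours → 1650 still needed.
Take 1150 from Source 1 at 1.2 → need 500 more.
Source 20 (1.7): take the remaining 500 → done.
Source K: unused.
Cost = 550×0.8 + 650×0.9 + 1150×1.2 + 500×1.7 = 3255.

3255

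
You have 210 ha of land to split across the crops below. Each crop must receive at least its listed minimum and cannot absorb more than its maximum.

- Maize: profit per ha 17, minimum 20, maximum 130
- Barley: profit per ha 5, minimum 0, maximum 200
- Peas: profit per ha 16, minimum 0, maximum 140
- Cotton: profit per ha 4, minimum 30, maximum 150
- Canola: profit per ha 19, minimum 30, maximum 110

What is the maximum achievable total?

Meeting every minimum uses 20+0+0+30+30 = 80 ha, leaving 130.
Rank by profit per ha: Canola 19 > Maize 17 > Peas 16 > Barley 5 > Cotton 4.
Canola: +80 to 110 (cap) → 50 left.
Only 50 left; Maize takes them to reach 70.
Total = 17×70 + 4×30 + 19×110 = 3400.

3400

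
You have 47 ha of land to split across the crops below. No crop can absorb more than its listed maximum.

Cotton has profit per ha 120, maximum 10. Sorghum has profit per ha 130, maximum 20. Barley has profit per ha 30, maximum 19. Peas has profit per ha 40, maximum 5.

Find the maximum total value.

Highest profit per ha first: Sorghum 130 > Cotton 120 > Peas 40 > Barley 30.
Sorghum: +20 to 20 (cap) — 27 left.
Cotton takes 10 to reach its cap of 10 — 17 left.
Give Peas 5 to hit its cap of 5 — 12 left.
Only 12 left; Barley takes them to reach 12.
Total = 120×10 + 130×20 + 30×12 + 40×5 = 4360.

4360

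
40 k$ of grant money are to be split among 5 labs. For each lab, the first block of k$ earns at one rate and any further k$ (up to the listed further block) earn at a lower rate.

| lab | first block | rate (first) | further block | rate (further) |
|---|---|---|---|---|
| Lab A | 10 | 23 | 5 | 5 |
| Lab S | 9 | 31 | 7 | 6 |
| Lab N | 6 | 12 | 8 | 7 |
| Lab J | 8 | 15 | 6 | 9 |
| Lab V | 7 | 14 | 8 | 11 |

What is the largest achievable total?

Rank every tier by rate: Lab S/tier1 31 > Lab A/tier1 23 > Lab J/tier1 15 > Lab V/tier1 14 > Lab N/tier1 12 > Lab V/tier2 11 > Lab J/tier2 9 > Lab N/tier2 7 > Lab S/tier2 6 > Lab A/tier2 5.
Lab S tier1 at 31: fill all 9 — 31 left.
Lab A tier1 at 23: fill all 10 — 21 left.
Lab J/tier1 (15): +8 — 13 left.
Fill Lab V tier1 block (7 at 14) — 6 left.
Lab N/tier1 (12): +6 — 0 left.
Total = 31×9 + 23×10 + 15×8 + 14×7 + 12×6 = 799.

799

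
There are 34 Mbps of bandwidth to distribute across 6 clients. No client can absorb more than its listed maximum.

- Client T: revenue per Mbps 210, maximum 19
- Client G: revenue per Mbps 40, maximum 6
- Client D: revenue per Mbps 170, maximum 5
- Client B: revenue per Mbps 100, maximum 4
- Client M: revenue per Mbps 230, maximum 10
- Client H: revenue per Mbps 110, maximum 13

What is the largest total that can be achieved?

7140

Rank by revenue per Mbps: Client M 230 > Client T 210 > Client D 170 > Client H 110 > Client B 100 > Client G 40.
Client M takes 10 to reach its cap of 10 ; 24 left.
Give Client T 19 to hit its cap of 19 ; 5 left.
Give Client D 5 to hit its cap of 5 ; 0 left.
Total = 210×19 + 170×5 + 230×10 = 7140.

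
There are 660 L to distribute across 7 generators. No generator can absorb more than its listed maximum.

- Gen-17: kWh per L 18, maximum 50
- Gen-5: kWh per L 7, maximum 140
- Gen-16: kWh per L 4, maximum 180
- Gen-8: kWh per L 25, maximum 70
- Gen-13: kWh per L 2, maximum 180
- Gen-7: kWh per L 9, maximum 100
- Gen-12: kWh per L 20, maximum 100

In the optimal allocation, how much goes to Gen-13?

20

Order the generators by kWh per L: Gen-8 25 > Gen-12 20 > Gen-17 18 > Gen-7 9 > Gen-5 7 > Gen-16 4 > Gen-13 2.
Gen-8 takes 70 to reach its cap of 70 → 590 left.
Give Gen-12 100 to hit its cap of 100 → 490 left.
Give Gen-17 50 to hit its cap of 50 → 440 left.
Gen-7 takes 100 to reach its cap of 100 → 340 left.
Gen-5: +140 to 140 (cap) → 200 left.
Gen-16: +180 to 180 (cap) → 20 left.
Only 20 left; Gen-13 takes them to reach 20.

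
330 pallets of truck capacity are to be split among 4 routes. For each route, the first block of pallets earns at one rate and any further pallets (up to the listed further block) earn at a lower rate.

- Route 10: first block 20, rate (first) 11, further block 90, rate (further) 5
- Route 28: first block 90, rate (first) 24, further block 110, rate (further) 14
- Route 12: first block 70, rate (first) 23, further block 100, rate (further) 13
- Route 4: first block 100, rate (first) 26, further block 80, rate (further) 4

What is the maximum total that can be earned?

Rank every tier by rate: Route 4/first 26 > Route 28/first 24 > Route 12/first 23 > Route 28/second 14 > Route 12/second 13 > Route 10/first 11 > Route 10/second 5 > Route 4/second 4.
Route 4 first at 26: fill all 100 — 230 left.
Route 28/first (24): +90 — 140 left.
Fill Route 12 first block (70 at 23) — 70 left.
Route 28 second at 14: only 70 left, fill 70.
Total = 26×100 + 24×90 + 23×70 + 14×70 = 7350.

7350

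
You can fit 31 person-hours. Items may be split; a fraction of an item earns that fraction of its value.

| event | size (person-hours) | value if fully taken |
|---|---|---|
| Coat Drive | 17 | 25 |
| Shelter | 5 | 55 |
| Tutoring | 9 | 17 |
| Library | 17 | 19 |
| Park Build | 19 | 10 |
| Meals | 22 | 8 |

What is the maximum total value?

97

Best value per unit of size first: Shelter 55/5≈11, Tutoring 17/9≈1.89, Coat Drive 25/17≈1.47, Library 19/17≈1.12, Park Build 10/19≈0.526, Meals 8/22≈0.364.
Take all of Shelter (5 person-hours, value 55) ; 26 person-hours left.
Tutoring: take in full, 9 person-hours for value 17 ; 17 left.
Coat Drive: take in full, 17 person-hours for value 25 ; 0 left.
Total value = 97.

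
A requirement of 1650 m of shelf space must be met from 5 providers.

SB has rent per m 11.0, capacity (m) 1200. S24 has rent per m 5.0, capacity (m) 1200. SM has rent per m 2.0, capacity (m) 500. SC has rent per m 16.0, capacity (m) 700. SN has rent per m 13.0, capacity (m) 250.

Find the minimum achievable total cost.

Use providers in increasing cost order.
Take 500 from SM at 2.0 — need 1150 more.
S24 at 5.0: take 1150 of its 1200 — requirement met.
SB, SN, SC: unused.
Cost = 500×2.0 + 1150×5.0 = 6750.

6750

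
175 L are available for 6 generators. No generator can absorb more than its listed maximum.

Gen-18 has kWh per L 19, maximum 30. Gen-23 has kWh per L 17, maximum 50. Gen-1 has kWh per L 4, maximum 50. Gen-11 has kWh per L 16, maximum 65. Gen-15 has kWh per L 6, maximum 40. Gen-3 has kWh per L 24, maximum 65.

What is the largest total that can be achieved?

Order the generators by kWh per L: Gen-3 24 > Gen-18 19 > Gen-23 17 > Gen-11 16 > Gen-15 6 > Gen-1 4.
Gen-3: +65 to 65 (cap) — 110 left.
Give Gen-18 30 to hit its cap of 30 — 80 left.
Gen-23 takes 50 to reach its cap of 50 — 30 left.
Gen-11: +30 (room for 65) → 30. Pool exhausted.
Total = 19×30 + 17×50 + 16×30 + 24×65 = 3460.

3460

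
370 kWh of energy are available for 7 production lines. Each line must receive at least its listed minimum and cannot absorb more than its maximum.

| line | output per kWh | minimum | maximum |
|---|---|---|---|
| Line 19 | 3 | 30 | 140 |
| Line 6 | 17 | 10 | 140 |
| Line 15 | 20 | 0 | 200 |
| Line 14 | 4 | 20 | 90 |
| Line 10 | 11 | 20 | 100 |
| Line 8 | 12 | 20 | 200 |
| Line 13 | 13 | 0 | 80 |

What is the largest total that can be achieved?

Meeting every minimum uses 30+10+0+20+20+20+0 = 100 kWh, leaving 270.
Order the production lines by output per kWh: Line 15 20 > Line 6 17 > Line 13 13 > Line 8 12 > Line 10 11 > Line 14 4 > Line 19 3.
Line 15 takes 200 more to reach its cap of 200 — 70 left.
Only 70 left; Line 6 takes them to reach 80.
Total = 3×30 + 17×80 + 20×200 + 4×20 + 11×20 + 12×20 = 5990.

5990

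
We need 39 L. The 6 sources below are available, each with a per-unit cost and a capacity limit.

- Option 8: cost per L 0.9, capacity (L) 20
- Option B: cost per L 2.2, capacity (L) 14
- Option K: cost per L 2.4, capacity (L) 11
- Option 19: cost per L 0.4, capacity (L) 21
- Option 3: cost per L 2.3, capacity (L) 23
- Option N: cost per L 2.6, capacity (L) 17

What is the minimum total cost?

24.6

Use sources in increasing cost order.
Option 19 (0.4): use full 21 — 18 L to go.
Option 8 (0.9): take the remaining 18 — done.
Option B, Option 3, Option K, Option N: unused.
Cost = 21×0.4 + 18×0.9 = 24.6.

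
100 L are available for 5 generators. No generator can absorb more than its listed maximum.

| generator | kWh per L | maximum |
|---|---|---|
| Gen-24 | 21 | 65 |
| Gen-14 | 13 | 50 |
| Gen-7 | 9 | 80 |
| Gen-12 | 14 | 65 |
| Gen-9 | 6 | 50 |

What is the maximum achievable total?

Order the generators by kWh per L: Gen-24 21 > Gen-12 14 > Gen-14 13 > Gen-7 9 > Gen-9 6.
Gen-24 takes 65 to reach its cap of 65 → 35 left.
Only 35 left; Gen-12 takes them to reach 35.
Total = 21×65 + 14×35 = 1855.

1855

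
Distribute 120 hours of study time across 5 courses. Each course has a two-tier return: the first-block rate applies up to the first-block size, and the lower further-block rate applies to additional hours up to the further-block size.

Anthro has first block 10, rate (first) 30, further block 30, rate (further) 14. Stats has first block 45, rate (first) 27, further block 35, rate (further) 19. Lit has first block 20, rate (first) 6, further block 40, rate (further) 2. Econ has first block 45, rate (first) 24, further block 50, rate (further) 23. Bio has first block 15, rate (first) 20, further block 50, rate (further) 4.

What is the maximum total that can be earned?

Rank every tier by rate: Anthro/first 30 > Stats/first 27 > Econ/first 24 > Econ/second 23 > Bio/first 20 > Stats/second 19 > Anthro/second 14 > Lit/first 6 > Bio/second 4 > Lit/second 2.
Anthro first at 30: fill all 10 → 110 left.
Stats/first (27): +45 → 65 left.
Econ first at 24: fill all 45 → 20 left.
20 remain; put them into Econ second at 23.
Total = 30×10 + 27×45 + 24×45 + 23×20 = 3055.

3055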